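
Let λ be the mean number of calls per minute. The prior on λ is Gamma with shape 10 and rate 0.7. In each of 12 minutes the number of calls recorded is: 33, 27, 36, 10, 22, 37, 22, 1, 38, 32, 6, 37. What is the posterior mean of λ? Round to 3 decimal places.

The Poisson likelihood adds the total count to the shape and the number of exposure periods to the rate. Here ∑xᵢ = 301 and n = 12, so shape 10→311 and rate 0.7→12.7.
Posterior mean = shape/rate = 311/12.7 = 24.488.

Posterior mean ≈ 24.488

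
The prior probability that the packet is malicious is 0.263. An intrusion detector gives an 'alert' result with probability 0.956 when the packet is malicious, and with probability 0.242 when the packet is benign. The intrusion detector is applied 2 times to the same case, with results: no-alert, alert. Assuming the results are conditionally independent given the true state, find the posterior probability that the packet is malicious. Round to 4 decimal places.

Posterior P(H) ≈ 0.0756

With H the event that the packet is malicious, the joint likelihood of the observed sequence is P(data|H) = 0.044·0.956 = 0.042064 and P(data|¬H) = 0.758·0.242 = 0.18344.
Bayes: P(H|data) = 0.263·0.042064 / (0.263·0.042064 + 0.737·0.18344) = 0.011063/0.14626 = 0.0756.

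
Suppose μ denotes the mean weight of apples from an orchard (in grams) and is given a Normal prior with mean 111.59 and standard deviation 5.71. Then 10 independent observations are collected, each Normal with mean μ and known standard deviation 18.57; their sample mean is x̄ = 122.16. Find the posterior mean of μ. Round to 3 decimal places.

Posterior mean ≈ 116.727

With known σ, the Normal prior is conjugate. Weight on the data is w = (n/σ²)/(n/σ² + 1/τ₀²) = 0.0289985/(0.0289985+0.0306710) = 0.48599.
Posterior mean = w·x̄ + (1−w)·μ₀ = 0.48599·122.16 + 0.51401·111.59 = 116.727.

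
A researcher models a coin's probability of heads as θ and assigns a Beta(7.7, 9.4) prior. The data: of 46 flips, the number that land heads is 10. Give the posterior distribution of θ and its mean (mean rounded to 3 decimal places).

Posterior: Beta(17.7, 45.4); mean ≈ 0.281

Observing 10 successes and 36 failures updates Beta(7.7, 9.4) by adding the success and failure counts to the two shape parameters: α = 7.7+10 = 17.7, β = 9.4+36 = 45.4.
E[θ | data] = 17.7/(17.7+45.4) = 0.281.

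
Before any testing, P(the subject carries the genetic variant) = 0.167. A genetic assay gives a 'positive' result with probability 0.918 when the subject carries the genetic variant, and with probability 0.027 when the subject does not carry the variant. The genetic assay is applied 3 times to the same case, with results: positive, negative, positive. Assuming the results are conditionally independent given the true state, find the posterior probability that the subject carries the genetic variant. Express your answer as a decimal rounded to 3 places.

With H the event that the subject carries the genetic variant, the joint likelihood of the observed sequence is P(data|H) = 0.918·0.082·0.918 = 0.069103 and P(data|¬H) = 0.027·0.973·0.027 = 0.00070932.
Bayes: P(H|data) = 0.167·0.069103 / (0.167·0.069103 + 0.833·0.00070932) = 0.011540/0.012131 = 0.9513.

Posterior P(H) ≈ 0.951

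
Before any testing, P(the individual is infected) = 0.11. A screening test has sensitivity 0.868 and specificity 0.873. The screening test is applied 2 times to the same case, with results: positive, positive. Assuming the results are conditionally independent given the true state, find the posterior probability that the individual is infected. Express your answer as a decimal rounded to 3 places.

Posterior P(H) ≈ 0.852

Let H be the event that the individual is infected; start with P(H) = 0.11. P('positive'|H) = 0.868, P('positive'|¬H) = 0.127.
Update on result 1 ('positive'): P(H) ← 0.868·0.1100 / (0.868·0.1100 + 0.127·0.8900) = 0.095480/0.20851 = 0.4579.
Update on result 2 ('positive'): P(H) ← 0.868·0.4579 / (0.868·0.4579 + 0.127·0.5421) = 0.39747/0.46632 = 0.8524.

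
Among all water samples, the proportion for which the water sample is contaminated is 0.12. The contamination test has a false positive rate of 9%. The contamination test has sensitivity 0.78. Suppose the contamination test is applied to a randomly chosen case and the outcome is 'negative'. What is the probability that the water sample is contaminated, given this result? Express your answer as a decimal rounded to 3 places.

Let H be the event that the water sample is contaminated. P(H) = 0.12, so P(¬H) = 0.88. With E the 'negative' result, P(E|H) = 0.22 and P(E|¬H) = 0.91.
P(E) = 0.22·0.12 + 0.91·0.88 = 0.026400 + 0.80080 = 0.82720.
By Bayes' theorem, P(H|E) = 0.026400 / 0.82720 = 0.032.

P(H | E) ≈ 0.032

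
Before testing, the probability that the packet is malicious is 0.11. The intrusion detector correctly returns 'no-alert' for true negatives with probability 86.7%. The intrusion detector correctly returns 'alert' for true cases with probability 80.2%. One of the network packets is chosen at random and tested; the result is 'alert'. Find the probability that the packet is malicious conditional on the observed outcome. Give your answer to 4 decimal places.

P(H | E) ≈ 0.4270

Let H be the event that the packet is malicious. P(H) = 0.11, so P(¬H) = 0.89. With E the 'alert' result, P(E|H) = 0.802 and P(E|¬H) = 0.133.
P(E) = 0.802·0.11 + 0.133·0.89 = 0.088220 + 0.11837 = 0.20659.
By Bayes' theorem, P(H|E) = 0.088220 / 0.20659 = 0.4270.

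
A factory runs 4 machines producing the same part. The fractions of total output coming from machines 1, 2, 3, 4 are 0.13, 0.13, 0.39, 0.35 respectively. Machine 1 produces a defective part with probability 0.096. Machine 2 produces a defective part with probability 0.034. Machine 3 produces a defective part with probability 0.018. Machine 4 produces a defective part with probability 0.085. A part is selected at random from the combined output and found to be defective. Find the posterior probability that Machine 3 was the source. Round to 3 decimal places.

Tabulate prior·likelihood by source: [1] prior 0.13, lik 0.096, product 0.01248; [2] prior 0.13, lik 0.034, product 0.004420; [3] prior 0.39, lik 0.018, product 0.007020; [4] prior 0.35, lik 0.085, product 0.02975.
Normalizing constant = 0.053670; the posterior for Machine 3 is its product over the sum, 0.007020/0.053670 = 0.131.

Posterior probability ≈ 0.131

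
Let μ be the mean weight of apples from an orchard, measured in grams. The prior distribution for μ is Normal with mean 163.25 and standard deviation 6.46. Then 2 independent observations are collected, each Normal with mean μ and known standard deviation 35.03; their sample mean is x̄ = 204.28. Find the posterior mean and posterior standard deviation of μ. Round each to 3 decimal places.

With known σ, the Normal prior is conjugate. Weight on the data is w = (n/σ²)/(n/σ² + 1/τ₀²) = 0.00162986/(0.00162986+0.0239627) = 0.063685.
Posterior mean = w·x̄ + (1−w)·μ₀ = 0.063685·204.28 + 0.93632·163.25 = 165.863. Posterior variance = 1/(0.00162986+0.0239627) = 39.0739, so SD = 6.251.

Posterior mean ≈ 165.863; posterior SD ≈ 6.251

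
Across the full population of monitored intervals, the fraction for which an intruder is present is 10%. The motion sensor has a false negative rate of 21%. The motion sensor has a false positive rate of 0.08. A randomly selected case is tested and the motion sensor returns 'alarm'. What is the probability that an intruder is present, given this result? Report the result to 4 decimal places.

Let H be the event that an intruder is present. P(H) = 0.1, so P(¬H) = 0.9. With E the 'alarm' result, P(E|H) = 0.79 and P(E|¬H) = 0.08.
P(E) = 0.79·0.1 + 0.08·0.9 = 0.079000 + 0.072000 = 0.15100.
By Bayes' theorem, P(H|E) = 0.079000 / 0.15100 = 0.5232.

P(H | E) ≈ 0.5232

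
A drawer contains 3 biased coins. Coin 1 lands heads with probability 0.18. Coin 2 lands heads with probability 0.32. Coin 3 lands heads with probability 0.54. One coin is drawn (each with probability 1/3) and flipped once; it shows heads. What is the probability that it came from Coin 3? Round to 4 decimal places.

Posterior probability ≈ 0.5192

P(heads|C1) = 0.18; P(heads|C2) = 0.32; P(heads|C3) = 0.54.
Prior × likelihood for each source: 0.333333·0.18=0.06000, 0.333333·0.32=0.1067, 0.333333·0.54=0.1800. Summing gives P(heads) = 0.34667.
P(Coin 3 | heads) = 0.1800 / 0.34667 = 0.5192.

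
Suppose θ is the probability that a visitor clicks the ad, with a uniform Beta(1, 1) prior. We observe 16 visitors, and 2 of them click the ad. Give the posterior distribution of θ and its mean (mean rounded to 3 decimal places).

The binomial likelihood is conjugate to the Beta prior: with 2 successes and 14 failures, the posterior is Beta(1+2, 1+14) = Beta(3, 15).
Posterior mean = α/(α+β) = 3/18 = 0.167.

Posterior: Beta(3, 15); mean ≈ 0.167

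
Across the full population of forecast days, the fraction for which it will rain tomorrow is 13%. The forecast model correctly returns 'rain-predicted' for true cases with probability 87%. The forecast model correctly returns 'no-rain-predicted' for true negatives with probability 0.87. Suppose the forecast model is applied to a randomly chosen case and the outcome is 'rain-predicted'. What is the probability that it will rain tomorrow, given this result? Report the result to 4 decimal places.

Let H be the event that it will rain tomorrow. P(H) = 0.13, so P(¬H) = 0.87. With E the 'rain-predicted' result, P(E|H) = 0.87 and P(E|¬H) = 0.13.
P(E) = 0.87·0.13 + 0.13·0.87 = 0.11310 + 0.11310 = 0.22620.
By Bayes' theorem, P(H|E) = 0.11310 / 0.22620 = 0.5000.

P(H | E) ≈ 0.5000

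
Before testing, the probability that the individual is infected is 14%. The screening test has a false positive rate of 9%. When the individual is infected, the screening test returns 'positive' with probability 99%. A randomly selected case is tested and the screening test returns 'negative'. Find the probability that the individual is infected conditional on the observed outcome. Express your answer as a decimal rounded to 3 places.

Write H for 'the individual is infected'. Prior odds H:¬H = 0.14/0.86 = 0.16279. For the 'negative' outcome, the likelihood ratio is 0.01/0.91 = 0.010989.
Posterior odds = 0.16279 × 0.010989 = 0.0017889, so P(H|E) = 0.0017889/(1+0.0017889) = 0.002.

P(H | E) ≈ 0.002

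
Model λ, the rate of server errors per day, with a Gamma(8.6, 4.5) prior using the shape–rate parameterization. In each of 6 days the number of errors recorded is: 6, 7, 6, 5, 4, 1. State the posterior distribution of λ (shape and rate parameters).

Total count ∑xᵢ = 29 over n = 6 days.
Gamma is conjugate to the Poisson likelihood: posterior is Gamma(shape = 8.6+29 = 37.6, rate = 4.5+6 = 10.5).

Posterior: Gamma(shape=37.6, rate=10.5)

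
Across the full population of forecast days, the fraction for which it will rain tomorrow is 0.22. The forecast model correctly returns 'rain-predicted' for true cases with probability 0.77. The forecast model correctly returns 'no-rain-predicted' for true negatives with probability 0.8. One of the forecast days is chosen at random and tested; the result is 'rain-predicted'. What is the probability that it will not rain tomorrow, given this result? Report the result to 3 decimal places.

P(¬H | E) ≈ 0.479

Let H be the event that it will rain tomorrow. P(H) = 0.22, so P(¬H) = 0.78. With E the 'rain-predicted' result, P(E|H) = 0.77 and P(E|¬H) = 0.2.
P(E) = 0.77·0.22 + 0.2·0.78 = 0.16940 + 0.15600 = 0.32540.
By Bayes' theorem, P(H|E) = 0.16940 / 0.32540 = 0.521. Hence P(¬H|E) = 1 − 0.521 = 0.479.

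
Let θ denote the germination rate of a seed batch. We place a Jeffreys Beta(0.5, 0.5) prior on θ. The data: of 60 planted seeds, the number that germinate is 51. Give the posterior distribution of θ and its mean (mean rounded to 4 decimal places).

Posterior: Beta(51.5, 9.5); mean ≈ 0.8443

The binomial likelihood is conjugate to the Beta prior: with 51 successes and 9 failures, the posterior is Beta(0.5+51, 0.5+9) = Beta(51.5, 9.5).
Posterior mean = α/(α+β) = 51.5/61 = 0.8443.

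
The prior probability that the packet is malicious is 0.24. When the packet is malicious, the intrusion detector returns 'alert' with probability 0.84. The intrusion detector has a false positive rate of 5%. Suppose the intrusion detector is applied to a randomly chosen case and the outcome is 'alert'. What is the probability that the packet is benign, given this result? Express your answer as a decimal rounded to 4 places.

P(¬H | E) ≈ 0.1586

Let H be the event that the packet is malicious. P(H) = 0.24, so P(¬H) = 0.76. With E the 'alert' result, P(E|H) = 0.84 and P(E|¬H) = 0.05.
P(E) = 0.84·0.24 + 0.05·0.76 = 0.20160 + 0.038000 = 0.23960.
By Bayes' theorem, P(H|E) = 0.20160 / 0.23960 = 0.8414. Hence P(¬H|E) = 1 − 0.8414 = 0.1586.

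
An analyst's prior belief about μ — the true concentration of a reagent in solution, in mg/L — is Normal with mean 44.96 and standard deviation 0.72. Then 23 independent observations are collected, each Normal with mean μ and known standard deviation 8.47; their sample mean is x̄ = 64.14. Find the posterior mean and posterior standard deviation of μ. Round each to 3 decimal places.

Posterior mean ≈ 47.693; posterior SD ≈ 0.667

Prior precision 1/τ₀² = 1/0.72² = 1.92901; data precision n/σ² = 23/8.47² = 0.320598.
Posterior precision = 1.92901 + 0.320598 = 2.24961, giving posterior SD = 1/√2.24961 = 0.667.
Posterior mean = (1.92901·44.96 + 0.320598·64.14) / 2.24961 = 47.693.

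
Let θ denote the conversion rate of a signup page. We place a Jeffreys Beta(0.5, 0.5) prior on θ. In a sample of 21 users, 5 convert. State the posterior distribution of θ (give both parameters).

Observing 5 successes and 16 failures updates Beta(0.5, 0.5) by adding the success and failure counts to the two shape parameters: α = 0.5+5 = 5.5, β = 0.5+16 = 16.5.

Posterior: Beta(5.5, 16.5)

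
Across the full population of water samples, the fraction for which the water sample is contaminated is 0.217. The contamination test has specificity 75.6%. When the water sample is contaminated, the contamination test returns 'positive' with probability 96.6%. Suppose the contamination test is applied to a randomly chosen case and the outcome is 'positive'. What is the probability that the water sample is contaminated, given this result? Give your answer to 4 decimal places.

Let H be the event that the water sample is contaminated. P(H) = 0.217, so P(¬H) = 0.783. With E the 'positive' result, P(E|H) = 0.966 and P(E|¬H) = 0.244.
P(E) = 0.966·0.217 + 0.244·0.783 = 0.20962 + 0.19105 = 0.40067.
By Bayes' theorem, P(H|E) = 0.20962 / 0.40067 = 0.5232.

P(H | E) ≈ 0.5232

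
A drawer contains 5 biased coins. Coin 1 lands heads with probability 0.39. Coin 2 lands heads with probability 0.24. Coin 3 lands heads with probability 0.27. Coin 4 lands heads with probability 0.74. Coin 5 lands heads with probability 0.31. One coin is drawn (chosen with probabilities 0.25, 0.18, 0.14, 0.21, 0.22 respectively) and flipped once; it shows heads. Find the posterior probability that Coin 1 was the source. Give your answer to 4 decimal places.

Posterior probability ≈ 0.2425

P(heads|C1) = 0.39; P(heads|C2) = 0.24; P(heads|C3) = 0.27; P(heads|C4) = 0.74; P(heads|C5) = 0.31.
Prior × likelihood for each source: 0.25·0.39=0.09750, 0.18·0.24=0.04320, 0.14·0.27=0.03780, 0.21·0.74=0.1554, 0.22·0.31=0.06820. Summing gives P(heads) = 0.40210.
P(Coin 1 | heads) = 0.09750 / 0.40210 = 0.2425.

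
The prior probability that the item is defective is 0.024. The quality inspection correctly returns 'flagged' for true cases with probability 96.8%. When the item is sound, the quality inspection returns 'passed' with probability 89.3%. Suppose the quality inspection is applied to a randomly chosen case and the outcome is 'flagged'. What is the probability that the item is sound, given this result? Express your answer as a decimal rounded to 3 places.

P(¬H | E) ≈ 0.818

Let H be the event that the item is defective. P(H) = 0.024, so P(¬H) = 0.976. With E the 'flagged' result, P(E|H) = 0.968 and P(E|¬H) = 0.107.
P(E) = 0.968·0.024 + 0.107·0.976 = 0.023232 + 0.10443 = 0.12766.
By Bayes' theorem, P(H|E) = 0.023232 / 0.12766 = 0.182. Hence P(¬H|E) = 1 − 0.182 = 0.818.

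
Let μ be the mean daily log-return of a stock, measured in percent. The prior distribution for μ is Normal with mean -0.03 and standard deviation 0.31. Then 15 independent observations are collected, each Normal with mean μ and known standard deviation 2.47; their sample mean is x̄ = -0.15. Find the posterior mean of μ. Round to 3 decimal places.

Posterior mean ≈ -0.053

Prior precision 1/τ₀² = 1/0.31² = 10.4058; data precision n/σ² = 15/2.47² = 2.45865.
Posterior precision = 10.4058 + 2.45865 = 12.8645.
Posterior mean = (10.4058·-0.03 + 2.45865·-0.15) / 12.8645 = -0.053.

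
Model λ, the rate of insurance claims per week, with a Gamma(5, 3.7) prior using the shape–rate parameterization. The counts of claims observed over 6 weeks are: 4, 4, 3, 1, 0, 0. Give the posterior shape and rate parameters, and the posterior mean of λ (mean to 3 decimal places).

The Poisson likelihood adds the total count to the shape and the number of exposure periods to the rate. Here ∑xᵢ = 12 and n = 6, so shape 5→17 and rate 3.7→9.7.
E[λ | data] = 17/9.7 = 1.753.

Posterior: Gamma(shape=17, rate=9.7); mean ≈ 1.753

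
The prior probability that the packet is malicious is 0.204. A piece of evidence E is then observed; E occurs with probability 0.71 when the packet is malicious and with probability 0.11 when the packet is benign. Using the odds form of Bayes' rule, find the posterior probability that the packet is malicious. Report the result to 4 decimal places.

Posterior probability ≈ 0.6232

Prior odds = 0.204/(1−0.204) = 0.25628. In log-odds, ln(0.25628) = -1.3615.
Add log likelihood ratio: ln(6.4545) = 1.8648.
Posterior log-odds = 0.50331, so posterior odds = exp(0.50331) = 1.6542. Converting, P(H|E) = 1.6542/2.6542 = 0.6232.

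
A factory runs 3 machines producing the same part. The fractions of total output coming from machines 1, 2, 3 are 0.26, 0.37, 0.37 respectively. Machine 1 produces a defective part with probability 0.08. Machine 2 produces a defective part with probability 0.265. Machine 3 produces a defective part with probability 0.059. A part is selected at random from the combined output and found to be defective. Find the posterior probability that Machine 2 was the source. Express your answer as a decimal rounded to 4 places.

Posterior probability ≈ 0.6970

Tabulate prior·likelihood by source: [1] prior 0.26, lik 0.08, product 0.02080; [2] prior 0.37, lik 0.265, product 0.09805; [3] prior 0.37, lik 0.059, product 0.02183.
Normalizing constant = 0.14068; the posterior for Machine 2 is its product over the sum, 0.09805/0.14068 = 0.6970.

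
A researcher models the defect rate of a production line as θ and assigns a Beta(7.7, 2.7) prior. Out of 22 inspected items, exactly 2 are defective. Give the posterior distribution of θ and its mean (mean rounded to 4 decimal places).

Posterior: Beta(9.7, 22.7); mean ≈ 0.2994

The binomial likelihood is conjugate to the Beta prior: with 2 successes and 20 failures, the posterior is Beta(7.7+2, 2.7+20) = Beta(9.7, 22.7).
E[θ | data] = 9.7/(9.7+22.7) = 0.2994.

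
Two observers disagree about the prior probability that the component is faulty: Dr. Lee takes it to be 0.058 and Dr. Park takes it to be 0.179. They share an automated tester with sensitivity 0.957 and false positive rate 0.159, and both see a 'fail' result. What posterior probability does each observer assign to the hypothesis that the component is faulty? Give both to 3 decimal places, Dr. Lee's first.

Dr. Lee: 0.270; Dr. Park: 0.568

The likelihood ratio for a 'fail' result is 0.957/0.159 = 6.0189.
Dr. Lee: prior odds 0.058/0.942 = 0.061571; posterior odds 0.37059; posterior probability 0.270.
Dr. Park: prior odds 0.179/0.821 = 0.21803; posterior odds 1.3123; posterior probability 0.568.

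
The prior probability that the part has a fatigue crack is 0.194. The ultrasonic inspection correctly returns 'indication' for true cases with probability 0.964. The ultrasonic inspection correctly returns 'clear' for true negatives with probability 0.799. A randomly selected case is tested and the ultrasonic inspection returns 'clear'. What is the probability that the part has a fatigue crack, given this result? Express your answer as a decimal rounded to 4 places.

Write H for 'the part has a fatigue crack'. Prior odds H:¬H = 0.194/0.806 = 0.24069. For the 'clear' outcome, the likelihood ratio is 0.036/0.799 = 0.045056.
Posterior odds = 0.24069 × 0.045056 = 0.010845, so P(H|E) = 0.010845/(1+0.010845) = 0.0107.

P(H | E) ≈ 0.0107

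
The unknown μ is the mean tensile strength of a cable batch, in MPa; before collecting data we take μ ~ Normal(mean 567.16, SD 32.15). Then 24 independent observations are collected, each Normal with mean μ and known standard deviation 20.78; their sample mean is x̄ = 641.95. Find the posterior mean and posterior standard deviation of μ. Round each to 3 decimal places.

Posterior mean ≈ 640.670; posterior SD ≈ 4.205

Prior precision 1/τ₀² = 1/32.15² = 0.00096747; data precision n/σ² = 24/20.78² = 0.0555802.
Posterior precision = 0.00096747 + 0.0555802 = 0.0565477, giving posterior SD = 1/√0.0565477 = 4.205.
Posterior mean = (0.00096747·567.16 + 0.0555802·641.95) / 0.0565477 = 640.670.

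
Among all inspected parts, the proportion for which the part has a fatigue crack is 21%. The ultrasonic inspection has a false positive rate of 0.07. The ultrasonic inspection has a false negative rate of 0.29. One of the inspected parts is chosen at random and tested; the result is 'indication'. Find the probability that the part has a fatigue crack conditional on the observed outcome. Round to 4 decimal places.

Let H be the event that the part has a fatigue crack. P(H) = 0.21, so P(¬H) = 0.79. With E the 'indication' result, P(E|H) = 0.71 and P(E|¬H) = 0.07.
P(E) = 0.71·0.21 + 0.07·0.79 = 0.14910 + 0.055300 = 0.20440.
By Bayes' theorem, P(H|E) = 0.14910 / 0.20440 = 0.7295.

P(H | E) ≈ 0.7295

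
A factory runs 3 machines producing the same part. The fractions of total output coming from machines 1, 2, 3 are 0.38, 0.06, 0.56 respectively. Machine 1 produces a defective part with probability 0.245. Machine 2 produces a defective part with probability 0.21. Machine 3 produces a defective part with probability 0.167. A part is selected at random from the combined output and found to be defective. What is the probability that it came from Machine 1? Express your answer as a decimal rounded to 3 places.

P(defective|M1) = 0.245; P(defective|M2) = 0.21; P(defective|M3) = 0.167.
Prior × likelihood for each source: 0.38·0.245=0.09310, 0.06·0.21=0.01260, 0.56·0.167=0.09352. Summing gives P(defective) = 0.19922.
P(Machine 1 | defective) = 0.09310 / 0.19922 = 0.467.

Posterior probability ≈ 0.467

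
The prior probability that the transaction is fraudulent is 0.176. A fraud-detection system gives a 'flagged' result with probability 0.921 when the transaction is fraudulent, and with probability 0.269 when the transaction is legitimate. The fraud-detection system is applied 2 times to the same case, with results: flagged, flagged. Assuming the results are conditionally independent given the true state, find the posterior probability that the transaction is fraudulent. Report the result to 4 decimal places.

Posterior P(H) ≈ 0.7146

Let H be the event that the transaction is fraudulent; start with P(H) = 0.176. P('flagged'|H) = 0.921, P('flagged'|¬H) = 0.269.
Update on result 1 ('flagged'): P(H) ← 0.921·0.1760 / (0.921·0.1760 + 0.269·0.8240) = 0.16210/0.38375 = 0.4224.
Update on result 2 ('flagged'): P(H) ← 0.921·0.4224 / (0.921·0.4224 + 0.269·0.5776) = 0.38903/0.54440 = 0.7146.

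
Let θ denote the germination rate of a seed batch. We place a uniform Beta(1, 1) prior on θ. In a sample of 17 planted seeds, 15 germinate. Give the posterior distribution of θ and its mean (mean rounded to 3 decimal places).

Posterior: Beta(16, 3); mean ≈ 0.842

Observing 15 successes and 2 failures updates Beta(1, 1) by adding the success and failure counts to the two shape parameters: α = 1+15 = 16, β = 1+2 = 3.
E[θ | data] = 16/(16+3) = 0.842.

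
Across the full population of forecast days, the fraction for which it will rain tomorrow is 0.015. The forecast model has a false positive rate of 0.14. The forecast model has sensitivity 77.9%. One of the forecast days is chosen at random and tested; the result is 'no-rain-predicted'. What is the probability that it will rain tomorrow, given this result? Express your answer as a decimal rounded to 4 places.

Write H for 'it will rain tomorrow'. Prior odds H:¬H = 0.015/0.985 = 0.015228. For the 'no-rain-predicted' outcome, the likelihood ratio is 0.221/0.86 = 0.25698.
Posterior odds = 0.015228 × 0.25698 = 0.0039134, so P(H|E) = 0.0039134/(1+0.0039134) = 0.0039.

P(H | E) ≈ 0.0039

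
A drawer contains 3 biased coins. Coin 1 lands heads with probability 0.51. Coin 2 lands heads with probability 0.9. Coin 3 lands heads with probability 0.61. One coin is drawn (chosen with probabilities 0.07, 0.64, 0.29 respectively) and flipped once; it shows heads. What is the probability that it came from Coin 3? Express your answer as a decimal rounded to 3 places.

Tabulate prior·likelihood by source: [1] prior 0.07, lik 0.51, product 0.03570; [2] prior 0.64, lik 0.9, product 0.5760; [3] prior 0.29, lik 0.61, product 0.1769.
Normalizing constant = 0.78860; the posterior for Coin 3 is its product over the sum, 0.1769/0.78860 = 0.224.

Posterior probability ≈ 0.224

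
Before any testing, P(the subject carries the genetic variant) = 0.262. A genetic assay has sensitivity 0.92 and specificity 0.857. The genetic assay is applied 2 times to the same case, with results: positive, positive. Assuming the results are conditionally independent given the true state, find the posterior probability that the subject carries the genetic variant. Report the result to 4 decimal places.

Let H be the event that the subject carries the genetic variant; start with P(H) = 0.262. P('positive'|H) = 0.92, P('positive'|¬H) = 0.143.
Update on result 1 ('positive'): P(H) ← 0.92·0.2620 / (0.92·0.2620 + 0.143·0.7380) = 0.24104/0.34657 = 0.6955.
Update on result 2 ('positive'): P(H) ← 0.92·0.6955 / (0.92·0.6955 + 0.143·0.3045) = 0.63985/0.68340 = 0.9363.

Posterior P(H) ≈ 0.9363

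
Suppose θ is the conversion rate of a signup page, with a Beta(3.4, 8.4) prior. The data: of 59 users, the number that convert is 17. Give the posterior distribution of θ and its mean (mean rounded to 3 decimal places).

The binomial likelihood is conjugate to the Beta prior: with 17 successes and 42 failures, the posterior is Beta(3.4+17, 8.4+42) = Beta(20.4, 50.4).
E[θ | data] = 20.4/(20.4+50.4) = 0.288.

Posterior: Beta(20.4, 50.4); mean ≈ 0.288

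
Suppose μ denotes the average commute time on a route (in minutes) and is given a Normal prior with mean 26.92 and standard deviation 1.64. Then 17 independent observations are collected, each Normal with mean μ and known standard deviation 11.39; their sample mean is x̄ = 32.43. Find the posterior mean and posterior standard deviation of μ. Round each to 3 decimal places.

Posterior mean ≈ 28.356; posterior SD ≈ 1.410

With known σ, the Normal prior is conjugate. Weight on the data is w = (n/σ²)/(n/σ² + 1/τ₀²) = 0.131039/(0.131039+0.371802) = 0.26060.
Posterior mean = w·x̄ + (1−w)·μ₀ = 0.26060·32.43 + 0.73940·26.92 = 28.356. Posterior variance = 1/(0.131039+0.371802) = 1.98870, so SD = 1.410.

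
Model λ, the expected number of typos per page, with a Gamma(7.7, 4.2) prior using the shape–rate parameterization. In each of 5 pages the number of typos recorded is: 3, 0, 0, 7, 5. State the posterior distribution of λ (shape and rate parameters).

The Poisson likelihood adds the total count to the shape and the number of exposure periods to the rate. Here ∑xᵢ = 15 and n = 5, so shape 7.7→22.7 and rate 4.2→9.2.

Posterior: Gamma(shape=22.7, rate=9.2)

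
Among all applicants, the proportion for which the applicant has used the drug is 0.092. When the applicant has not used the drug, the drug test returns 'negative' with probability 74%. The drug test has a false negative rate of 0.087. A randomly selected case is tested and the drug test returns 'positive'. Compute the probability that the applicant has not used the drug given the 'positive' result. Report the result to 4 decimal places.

Let H be the event that the applicant has used the drug. P(H) = 0.092, so P(¬H) = 0.908. With E the 'positive' result, P(E|H) = 0.913 and P(E|¬H) = 0.26.
P(E) = 0.913·0.092 + 0.26·0.908 = 0.083996 + 0.23608 = 0.32008.
By Bayes' theorem, P(H|E) = 0.083996 / 0.32008 = 0.2624. Hence P(¬H|E) = 1 − 0.2624 = 0.7376.

P(¬H | E) ≈ 0.7376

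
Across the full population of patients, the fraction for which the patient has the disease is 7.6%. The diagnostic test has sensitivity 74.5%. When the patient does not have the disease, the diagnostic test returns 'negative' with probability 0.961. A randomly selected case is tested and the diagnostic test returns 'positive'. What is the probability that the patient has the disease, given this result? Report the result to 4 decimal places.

Write H for 'the patient has the disease'. Prior odds H:¬H = 0.076/0.924 = 0.082251. For the 'positive' outcome, the likelihood ratio is 0.745/0.039 = 19.103.
Posterior odds = 0.082251 × 19.103 = 1.5712, so P(H|E) = 1.5712/(1+1.5712) = 0.6111.

P(H | E) ≈ 0.6111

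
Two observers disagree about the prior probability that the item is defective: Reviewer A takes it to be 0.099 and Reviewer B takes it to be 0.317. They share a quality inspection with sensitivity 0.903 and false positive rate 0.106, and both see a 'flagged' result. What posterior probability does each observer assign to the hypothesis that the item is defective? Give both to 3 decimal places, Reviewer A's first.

The likelihood ratio for a 'flagged' result is 0.903/0.106 = 8.5189.
Reviewer A: prior odds 0.099/0.901 = 0.10988; posterior odds 0.93604; posterior probability 0.483.
Reviewer B: prior odds 0.317/0.683 = 0.46413; posterior odds 3.9539; posterior probability 0.798.

Reviewer A: 0.483; Reviewer B: 0.798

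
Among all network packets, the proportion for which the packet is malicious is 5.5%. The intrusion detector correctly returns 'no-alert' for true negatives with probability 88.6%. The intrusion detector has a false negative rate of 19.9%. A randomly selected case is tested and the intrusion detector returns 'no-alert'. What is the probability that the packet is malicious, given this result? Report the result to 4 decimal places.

P(H | E) ≈ 0.0129

Let H be the event that the packet is malicious. P(H) = 0.055, so P(¬H) = 0.945. With E the 'no-alert' result, P(E|H) = 0.199 and P(E|¬H) = 0.886.
P(E) = 0.199·0.055 + 0.886·0.945 = 0.010945 + 0.83727 = 0.84821.
By Bayes' theorem, P(H|E) = 0.010945 / 0.84821 = 0.0129.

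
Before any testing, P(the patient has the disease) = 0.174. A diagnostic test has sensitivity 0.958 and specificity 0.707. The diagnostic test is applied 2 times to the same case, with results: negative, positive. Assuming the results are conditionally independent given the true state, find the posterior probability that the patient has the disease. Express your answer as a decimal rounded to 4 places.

Posterior P(H) ≈ 0.0393

Let H be the event that the patient has the disease; start with P(H) = 0.174. P('positive'|H) = 0.958, P('positive'|¬H) = 0.293.
Update on result 1 ('negative'): P(H) ← 0.042·0.1740 / (0.042·0.1740 + 0.707·0.8260) = 0.0073080/0.59129 = 0.0124.
Update on result 2 ('positive'): P(H) ← 0.958·0.0124 / (0.958·0.0124 + 0.293·0.9876) = 0.011840/0.30122 = 0.0393.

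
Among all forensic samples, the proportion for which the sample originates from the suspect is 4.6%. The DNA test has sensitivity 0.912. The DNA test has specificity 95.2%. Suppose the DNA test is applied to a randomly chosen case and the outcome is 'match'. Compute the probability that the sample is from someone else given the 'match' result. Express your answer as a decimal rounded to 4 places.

P(¬H | E) ≈ 0.5219

Write H for 'the sample originates from the suspect'. Prior odds H:¬H = 0.046/0.954 = 0.048218. For the 'match' outcome, the likelihood ratio is 0.912/0.048 = 19.000.
Posterior odds = 0.048218 × 19.000 = 0.91614, so P(H|E) = 0.91614/(1+0.91614) = 0.4781. Then P(¬H|E) = 1 − 0.4781 = 0.5219.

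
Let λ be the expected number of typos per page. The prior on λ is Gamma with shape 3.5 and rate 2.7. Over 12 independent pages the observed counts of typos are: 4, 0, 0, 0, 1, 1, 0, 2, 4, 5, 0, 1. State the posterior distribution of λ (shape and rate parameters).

Total count ∑xᵢ = 18 over n = 12 pages.
Gamma is conjugate to the Poisson likelihood: posterior is Gamma(shape = 3.5+18 = 21.5, rate = 2.7+12 = 14.7).

Posterior: Gamma(shape=21.5, rate=14.7)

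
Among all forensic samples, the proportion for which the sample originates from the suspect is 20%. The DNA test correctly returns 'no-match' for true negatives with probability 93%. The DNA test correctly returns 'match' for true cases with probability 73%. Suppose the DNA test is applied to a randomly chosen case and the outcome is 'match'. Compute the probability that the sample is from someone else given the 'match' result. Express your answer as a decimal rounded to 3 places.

P(¬H | E) ≈ 0.277

Let H be the event that the sample originates from the suspect. P(H) = 0.2, so P(¬H) = 0.8. With E the 'match' result, P(E|H) = 0.73 and P(E|¬H) = 0.07.
P(E) = 0.73·0.2 + 0.07·0.8 = 0.14600 + 0.056000 = 0.20200.
By Bayes' theorem, P(H|E) = 0.14600 / 0.20200 = 0.723. Hence P(¬H|E) = 1 − 0.723 = 0.277.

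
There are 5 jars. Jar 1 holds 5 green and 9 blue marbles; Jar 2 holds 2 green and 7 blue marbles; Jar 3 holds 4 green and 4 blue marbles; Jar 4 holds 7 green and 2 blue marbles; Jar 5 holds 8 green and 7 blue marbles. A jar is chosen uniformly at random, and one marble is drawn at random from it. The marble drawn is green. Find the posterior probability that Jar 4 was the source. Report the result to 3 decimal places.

Tabulate prior·likelihood by source: [1] prior 0.2, lik 0.3571, product 0.07143; [2] prior 0.2, lik 0.2222, product 0.04444; [3] prior 0.2, lik 0.5, product 0.1000; [4] prior 0.2, lik 0.7778, product 0.1556; [5] prior 0.2, lik 0.5333, product 0.1067.
Normalizing constant = 0.47810; the posterior for Jar 4 is its product over the sum, 0.1556/0.47810 = 0.325.

Posterior probability ≈ 0.325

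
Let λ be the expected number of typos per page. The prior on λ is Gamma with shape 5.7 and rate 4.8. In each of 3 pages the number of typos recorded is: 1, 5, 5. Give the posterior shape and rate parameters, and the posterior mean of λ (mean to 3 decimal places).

Posterior: Gamma(shape=16.7, rate=7.8); mean ≈ 2.141

Total count ∑xᵢ = 11 over n = 3 pages.
Gamma is conjugate to the Poisson likelihood: posterior is Gamma(shape = 5.7+11 = 16.7, rate = 4.8+3 = 7.8).
E[λ | data] = 16.7/7.8 = 2.141.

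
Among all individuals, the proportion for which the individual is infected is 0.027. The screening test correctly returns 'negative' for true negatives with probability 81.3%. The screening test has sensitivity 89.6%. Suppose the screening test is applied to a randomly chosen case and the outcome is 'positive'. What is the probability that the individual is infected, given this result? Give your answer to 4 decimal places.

Write H for 'the individual is infected'. Prior odds H:¬H = 0.027/0.973 = 0.027749. For the 'positive' outcome, the likelihood ratio is 0.896/0.187 = 4.7914.
Posterior odds = 0.027749 × 4.7914 = 0.13296, so P(H|E) = 0.13296/(1+0.13296) = 0.1174.

P(H | E) ≈ 0.1174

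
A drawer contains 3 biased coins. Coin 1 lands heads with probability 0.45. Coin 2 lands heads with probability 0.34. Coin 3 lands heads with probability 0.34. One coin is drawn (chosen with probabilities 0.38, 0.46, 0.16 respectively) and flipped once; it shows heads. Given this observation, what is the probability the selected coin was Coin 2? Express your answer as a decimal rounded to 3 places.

Posterior probability ≈ 0.410

P(heads|C1) = 0.45; P(heads|C2) = 0.34; P(heads|C3) = 0.34.
Prior × likelihood for each source: 0.38·0.45=0.1710, 0.46·0.34=0.1564, 0.16·0.34=0.05440. Summing gives P(heads) = 0.38180.
P(Coin 2 | heads) = 0.1564 / 0.38180 = 0.410.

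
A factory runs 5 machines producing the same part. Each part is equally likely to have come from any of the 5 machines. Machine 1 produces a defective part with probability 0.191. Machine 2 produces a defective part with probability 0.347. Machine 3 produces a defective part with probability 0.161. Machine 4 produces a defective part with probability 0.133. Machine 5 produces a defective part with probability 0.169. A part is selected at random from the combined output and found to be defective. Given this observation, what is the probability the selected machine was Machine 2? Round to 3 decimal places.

Posterior probability ≈ 0.347

P(defective|M1) = 0.191; P(defective|M2) = 0.347; P(defective|M3) = 0.161; P(defective|M4) = 0.133; P(defective|M5) = 0.169.
Prior × likelihood for each source: 0.2·0.191=0.03820, 0.2·0.347=0.06940, 0.2·0.161=0.03220, 0.2·0.133=0.02660, 0.2·0.169=0.03380. Summing gives P(defective) = 0.20020.
P(Machine 2 | defective) = 0.06940 / 0.20020 = 0.347.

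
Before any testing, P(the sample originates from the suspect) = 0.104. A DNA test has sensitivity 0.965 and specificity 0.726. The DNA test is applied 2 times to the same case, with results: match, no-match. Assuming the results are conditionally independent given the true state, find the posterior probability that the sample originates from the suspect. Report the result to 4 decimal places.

Posterior P(H) ≈ 0.0193

With H the event that the sample originates from the suspect, the joint likelihood of the observed sequence is P(data|H) = 0.965·0.035 = 0.033775 and P(data|¬H) = 0.274·0.726 = 0.19892.
Bayes: P(H|data) = 0.104·0.033775 / (0.104·0.033775 + 0.896·0.19892) = 0.0035126/0.18175 = 0.0193.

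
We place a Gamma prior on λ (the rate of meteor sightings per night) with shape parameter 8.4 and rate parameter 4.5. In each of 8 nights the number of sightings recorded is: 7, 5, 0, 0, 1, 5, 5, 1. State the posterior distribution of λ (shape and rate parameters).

The Poisson likelihood adds the total count to the shape and the number of exposure periods to the rate. Here ∑xᵢ = 24 and n = 8, so shape 8.4→32.4 and rate 4.5→12.5.

Posterior: Gamma(shape=32.4, rate=12.5)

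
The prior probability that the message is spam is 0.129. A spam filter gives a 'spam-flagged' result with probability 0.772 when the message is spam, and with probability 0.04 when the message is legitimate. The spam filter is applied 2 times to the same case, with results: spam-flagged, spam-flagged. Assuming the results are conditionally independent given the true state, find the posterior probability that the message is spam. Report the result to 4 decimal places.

Let H be the event that the message is spam; start with P(H) = 0.129. P('spam-flagged'|H) = 0.772, P('spam-flagged'|¬H) = 0.04.
Update on result 1 ('spam-flagged'): P(H) ← 0.772·0.1290 / (0.772·0.1290 + 0.04·0.8710) = 0.099588/0.13443 = 0.7408.
Update on result 2 ('spam-flagged'): P(H) ← 0.772·0.7408 / (0.772·0.7408 + 0.04·0.2592) = 0.57192/0.58229 = 0.9822.

Posterior P(H) ≈ 0.9822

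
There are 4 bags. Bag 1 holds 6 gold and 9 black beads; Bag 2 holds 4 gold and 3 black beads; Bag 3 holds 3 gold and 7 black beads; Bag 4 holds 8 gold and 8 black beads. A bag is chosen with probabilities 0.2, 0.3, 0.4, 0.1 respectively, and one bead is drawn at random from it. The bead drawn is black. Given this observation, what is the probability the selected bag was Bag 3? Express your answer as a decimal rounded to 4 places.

Posterior probability ≈ 0.4840

P(black|Bag 1) = 0.6; P(black|Bag 2) = 0.4286; P(black|Bag 3) = 0.7; P(black|Bag 4) = 0.5.
Prior × likelihood for each source: 0.2·0.6=0.1200, 0.3·0.4286=0.1286, 0.4·0.7=0.2800, 0.1·0.5=0.05000. Summing gives P(black) = 0.57857.
P(Bag 3 | black) = 0.2800 / 0.57857 = 0.4840.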